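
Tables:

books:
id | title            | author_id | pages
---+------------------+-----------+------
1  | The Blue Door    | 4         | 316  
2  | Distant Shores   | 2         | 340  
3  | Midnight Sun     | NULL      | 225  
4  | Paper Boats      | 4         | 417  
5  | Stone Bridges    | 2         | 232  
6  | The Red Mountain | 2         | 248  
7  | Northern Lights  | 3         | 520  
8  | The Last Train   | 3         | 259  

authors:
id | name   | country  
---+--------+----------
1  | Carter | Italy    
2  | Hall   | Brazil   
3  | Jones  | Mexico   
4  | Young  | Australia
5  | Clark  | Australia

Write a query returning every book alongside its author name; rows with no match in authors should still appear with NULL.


LEFT JOIN keeps every row from books (the left table); where author_id has no match in authors, the author columns become NULL. Walk through each book:
  - book 1 (The Blue Door): author_id=4 -> matches Young
  - book 2 (Distant Shores): author_id=2 -> matches Hall
  - book 3 (Midnight Sun): author_id=NULL, no match -> kept with NULL
  - book 4 (Paper Boats): author_id=4 -> matches Young
  - book 5 (Stone Bridges): author_id=2 -> matches Hall
  - book 6 (The Red Mountain): author_id=2 -> matches Hall
  - book 7 (Northern Lights): author_id=3 -> matches Jones
  - book 8 (The Last Train): author_id=3 -> matches Jones
All 8 rows appear; 1 has NULL author.

SQL:
SELECT a.title, b.name AS author
FROM books a
LEFT JOIN authors b ON a.author_id = b.id

Result:
title            | author
-----------------+-------
The Blue Door    | Young 
Distant Shores   | Hall  
Midnight Sun     | NULL  
Paper Boats      | Young 
Stone Bridges    | Hall  
The Red Mountain | Hall  
Northern Lights  | Jones 
The Last Train   | Jones 


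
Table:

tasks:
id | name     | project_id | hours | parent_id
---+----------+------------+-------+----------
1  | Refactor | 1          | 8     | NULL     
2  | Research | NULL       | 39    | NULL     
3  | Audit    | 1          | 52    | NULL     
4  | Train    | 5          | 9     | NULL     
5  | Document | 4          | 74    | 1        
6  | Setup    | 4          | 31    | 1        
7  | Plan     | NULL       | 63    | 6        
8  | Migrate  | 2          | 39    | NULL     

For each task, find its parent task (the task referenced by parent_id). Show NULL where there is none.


This is a self-join: tasks is joined to a second copy of itself, matching each row's parent_id to another row's id. Use LEFT JOIN so rows with parent_id=NULL are kept.
  - task 1 (Refactor): parent_id=NULL -> NULL
  - task 2 (Research): parent_id=NULL -> NULL
  - task 3 (Audit): parent_id=NULL -> NULL
  - task 4 (Train): parent_id=NULL -> NULL
  - task 5 (Document): parent_id=1 -> Refactor
  - task 6 (Setup): parent_id=1 -> Refactor
  - task 7 (Plan): parent_id=6 -> Setup
  - task 8 (Migrate): parent_id=NULL -> NULL

SQL:
SELECT a.name AS item, b.name AS parent
FROM tasks a
LEFT JOIN tasks b ON a.parent_id = b.id

Result:
item     | parent  
---------+---------
Refactor | NULL    
Research | NULL    
Audit    | NULL    
Train    | NULL    
Document | Refactor
Setup    | Refactor
Plan     | Setup   
Migrate  | NULL    


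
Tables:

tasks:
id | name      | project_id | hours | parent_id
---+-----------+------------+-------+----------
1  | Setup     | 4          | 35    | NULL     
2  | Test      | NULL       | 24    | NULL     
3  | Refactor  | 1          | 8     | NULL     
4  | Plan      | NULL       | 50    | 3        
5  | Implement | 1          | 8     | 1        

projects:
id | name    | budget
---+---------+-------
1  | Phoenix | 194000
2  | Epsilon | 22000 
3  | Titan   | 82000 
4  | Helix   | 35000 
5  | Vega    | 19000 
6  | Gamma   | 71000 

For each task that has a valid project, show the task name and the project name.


INNER JOIN keeps only tasks rows whose project_id matches an id in projects. Walk through each task:
  - task 1 (Setup): project_id=4 -> matches Helix
  - task 2 (Test): project_id=NULL, no match -> dropped
  - task 3 (Refactor): project_id=1 -> matches Phoenix
  - task 4 (Plan): project_id=NULL, no match -> dropped
  - task 5 (Implement): project_id=1 -> matches Phoenix
So 2 of 5 rows are dropped.

SQL:
SELECT a.name, b.name AS project
FROM tasks a
INNER JOIN projects b ON a.project_id = b.id

Result:
name      | project
----------+--------
Setup     | Helix  
Refactor  | Phoenix
Implement | Phoenix


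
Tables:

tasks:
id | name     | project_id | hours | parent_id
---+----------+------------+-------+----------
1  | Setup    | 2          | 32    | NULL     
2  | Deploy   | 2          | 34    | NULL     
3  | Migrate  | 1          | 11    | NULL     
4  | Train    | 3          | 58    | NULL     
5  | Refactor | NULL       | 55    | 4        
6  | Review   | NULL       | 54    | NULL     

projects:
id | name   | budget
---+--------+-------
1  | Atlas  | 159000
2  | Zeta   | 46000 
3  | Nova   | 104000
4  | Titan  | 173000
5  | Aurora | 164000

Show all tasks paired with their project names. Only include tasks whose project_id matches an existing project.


INNER JOIN keeps only tasks rows whose project_id matches an id in projects. Walk through each task:
  - task 1 (Setup): project_id=2 -> matches Zeta
  - task 2 (Deploy): project_id=2 -> matches Zeta
  - task 3 (Migrate): project_id=1 -> matches Atlas
  - task 4 (Train): project_id=3 -> matches Nova
  - task 5 (Refactor): project_id=NULL, no match -> dropped
  - task 6 (Review): project_id=NULL, no match -> dropped
So 2 of 6 rows are dropped.

SQL:
SELECT a.name, b.name AS project
FROM tasks a
INNER JOIN projects b ON a.project_id = b.id

Result:
name    | project
--------+--------
Setup   | Zeta   
Deploy  | Zeta   
Migrate | Atlas  
Train   | Nova   


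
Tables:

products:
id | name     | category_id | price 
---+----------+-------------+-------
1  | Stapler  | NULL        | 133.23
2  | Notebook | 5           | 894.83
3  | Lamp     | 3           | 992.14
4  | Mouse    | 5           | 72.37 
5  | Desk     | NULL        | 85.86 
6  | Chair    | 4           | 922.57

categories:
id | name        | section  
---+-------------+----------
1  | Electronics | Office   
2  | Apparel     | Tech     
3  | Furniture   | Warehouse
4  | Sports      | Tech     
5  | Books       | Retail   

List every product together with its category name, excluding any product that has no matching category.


INNER JOIN keeps only products rows whose category_id matches an id in categories. Walk through each product:
  - product 1 (Stapler): category_id=NULL, no match -> dropped
  - product 2 (Notebook): category_id=5 -> matches Books
  - product 3 (Lamp): category_id=3 -> matches Furniture
  - product 4 (Mouse): category_id=5 -> matches Books
  - product 5 (Desk): category_id=NULL, no match -> dropped
  - product 6 (Chair): category_id=4 -> matches Sports
So 2 of 6 rows are dropped.

SQL:
SELECT a.name, b.name AS category
FROM products a
INNER JOIN categories b ON a.category_id = b.id

Result:
name     | category 
---------+----------
Notebook | Books    
Lamp     | Furniture
Mouse    | Books    
Chair    | Sports   


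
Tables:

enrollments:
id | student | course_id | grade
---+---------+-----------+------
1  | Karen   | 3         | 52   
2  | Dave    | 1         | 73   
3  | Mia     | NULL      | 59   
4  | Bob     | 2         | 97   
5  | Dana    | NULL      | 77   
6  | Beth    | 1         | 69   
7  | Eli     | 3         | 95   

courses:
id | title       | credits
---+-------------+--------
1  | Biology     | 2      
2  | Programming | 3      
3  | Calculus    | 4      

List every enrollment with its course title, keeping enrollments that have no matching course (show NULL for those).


LEFT JOIN keeps every row from enrollments (the left table); where course_id has no match in courses, the course columns become NULL. Walk through each enrollment:
  - enrollment 1 (Karen): course_id=3 -> matches Calculus
  - enrollment 2 (Dave): course_id=1 -> matches Biology
  - enrollment 3 (Mia): course_id=NULL, no match -> kept with NULL
  - enrollment 4 (Bob): course_id=2 -> matches Programming
  - enrollment 5 (Dana): course_id=NULL, no match -> kept with NULL
  - enrollment 6 (Beth): course_id=1 -> matches Biology
  - enrollment 7 (Eli): course_id=3 -> matches Calculus
All 7 rows appear; 2 have NULL course.

SQL:
SELECT a.student, b.title AS course
FROM enrollments a
LEFT JOIN courses b ON a.course_id = b.id

Result:
student | course     
--------+------------
Karen   | Calculus   
Dave    | Biology    
Mia     | NULL       
Bob     | Programming
Dana    | NULL       
Beth    | Biology    
Eli     | Calculus   


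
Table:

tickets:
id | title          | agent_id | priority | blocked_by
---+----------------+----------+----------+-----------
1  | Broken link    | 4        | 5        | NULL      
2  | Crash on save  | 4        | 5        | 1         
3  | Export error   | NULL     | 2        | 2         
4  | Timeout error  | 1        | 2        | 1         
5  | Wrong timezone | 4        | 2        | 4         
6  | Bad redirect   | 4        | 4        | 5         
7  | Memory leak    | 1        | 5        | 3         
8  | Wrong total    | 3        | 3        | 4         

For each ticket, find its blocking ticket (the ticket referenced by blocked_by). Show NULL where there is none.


This is a self-join: tickets is joined to a second copy of itself, matching each row's blocked_by to another row's id. Use LEFT JOIN so rows with blocked_by=NULL are kept.
  - ticket 1 (Broken link): blocked_by=NULL -> NULL
  - ticket 2 (Crash on save): blocked_by=1 -> Broken link
  - ticket 3 (Export error): blocked_by=2 -> Crash on save
  - ticket 4 (Timeout error): blocked_by=1 -> Broken link
  - ticket 5 (Wrong timezone): blocked_by=4 -> Timeout error
  - ticket 6 (Bad redirect): blocked_by=5 -> Wrong timezone
  - ticket 7 (Memory leak): blocked_by=3 -> Export error
  - ticket 8 (Wrong total): blocked_by=4 -> Timeout error

SQL:
SELECT a.title AS item, b.title AS blocked_by
FROM tickets a
LEFT JOIN tickets b ON a.blocked_by = b.id

Result:
item           | blocked_by    
---------------+---------------
Broken link    | NULL          
Crash on save  | Broken link   
Export error   | Crash on save 
Timeout error  | Broken link   
Wrong timezone | Timeout error 
Bad redirect   | Wrong timezone
Memory leak    | Export error  
Wrong total    | Timeout error 


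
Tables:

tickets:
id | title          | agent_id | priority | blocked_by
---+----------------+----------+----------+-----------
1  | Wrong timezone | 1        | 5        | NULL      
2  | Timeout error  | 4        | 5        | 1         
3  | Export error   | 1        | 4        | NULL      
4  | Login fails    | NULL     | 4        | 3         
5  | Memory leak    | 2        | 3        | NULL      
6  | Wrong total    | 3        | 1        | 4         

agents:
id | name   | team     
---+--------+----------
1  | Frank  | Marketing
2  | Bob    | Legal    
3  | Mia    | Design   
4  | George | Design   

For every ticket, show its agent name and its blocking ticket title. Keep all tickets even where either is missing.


Two LEFT JOINs from the same base table tickets: one to agents via agent_id, one to tickets itself via blocked_by. Both are LEFT so every ticket is preserved.
Match against agents:
  - ticket 1 (Wrong timezone): agent_id=1 -> matches Frank
  - ticket 2 (Timeout error): agent_id=4 -> matches George
  - ticket 3 (Export error): agent_id=1 -> matches Frank
  - ticket 4 (Login fails): agent_id=NULL, no match -> kept with NULL
  - ticket 5 (Memory leak): agent_id=2 -> matches Bob
  - ticket 6 (Wrong total): agent_id=3 -> matches Mia
Match against tickets (self):
  - ticket 1 (Wrong timezone): blocked_by=NULL -> NULL
  - ticket 2 (Timeout error): blocked_by=1 -> Wrong timezone
  - ticket 3 (Export error): blocked_by=NULL -> NULL
  - ticket 4 (Login fails): blocked_by=3 -> Export error
  - ticket 5 (Memory leak): blocked_by=NULL -> NULL
  - ticket 6 (Wrong total): blocked_by=4 -> Login fails

SQL:
SELECT a.title, b.name AS agent, c.title AS blocked_by
FROM tickets a
LEFT JOIN agents b ON a.agent_id = b.id
LEFT JOIN tickets c ON a.blocked_by = c.id

Result:
title          | agent  | blocked_by    
---------------+--------+---------------
Wrong timezone | Frank  | NULL          
Timeout error  | George | Wrong timezone
Export error   | Frank  | NULL          
Login fails    | NULL   | Export error  
Memory leak    | Bob    | NULL          
Wrong total    | Mia    | Login fails   


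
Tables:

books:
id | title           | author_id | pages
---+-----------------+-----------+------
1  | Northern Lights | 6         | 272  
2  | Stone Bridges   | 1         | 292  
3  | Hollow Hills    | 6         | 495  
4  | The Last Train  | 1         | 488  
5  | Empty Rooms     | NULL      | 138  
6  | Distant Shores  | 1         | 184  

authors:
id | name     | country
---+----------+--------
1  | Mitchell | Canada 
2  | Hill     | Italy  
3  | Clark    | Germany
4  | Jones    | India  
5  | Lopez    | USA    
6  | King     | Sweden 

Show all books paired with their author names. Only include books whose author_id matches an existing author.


INNER JOIN keeps only books rows whose author_id matches an id in authors. Walk through each book:
  - book 1 (Northern Lights): author_id=6 -> matches King
  - book 2 (Stone Bridges): author_id=1 -> matches Mitchell
  - book 3 (Hollow Hills): author_id=6 -> matches King
  - book 4 (The Last Train): author_id=1 -> matches Mitchell
  - book 5 (Empty Rooms): author_id=NULL, no match -> dropped
  - book 6 (Distant Shores): author_id=1 -> matches Mitchell
So 1 of 6 rows is dropped.

SQL:
SELECT a.title, b.name AS author
FROM books a
INNER JOIN authors b ON a.author_id = b.id

Result:
title           | author  
----------------+---------
Northern Lights | King    
Stone Bridges   | Mitchell
Hollow Hills    | King    
The Last Train  | Mitchell
Distant Shores  | Mitchell


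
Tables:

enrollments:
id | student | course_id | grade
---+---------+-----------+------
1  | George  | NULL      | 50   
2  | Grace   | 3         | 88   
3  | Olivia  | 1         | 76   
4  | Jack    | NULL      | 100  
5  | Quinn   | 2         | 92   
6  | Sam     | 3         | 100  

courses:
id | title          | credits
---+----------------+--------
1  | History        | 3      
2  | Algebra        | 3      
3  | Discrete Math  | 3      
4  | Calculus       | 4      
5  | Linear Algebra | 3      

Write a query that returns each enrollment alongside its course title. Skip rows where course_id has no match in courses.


INNER JOIN keeps only enrollments rows whose course_id matches an id in courses. Walk through each enrollment:
  - enrollment 1 (George): course_id=NULL, no match -> dropped
  - enrollment 2 (Grace): course_id=3 -> matches Discrete Math
  - enrollment 3 (Olivia): course_id=1 -> matches History
  - enrollment 4 (Jack): course_id=NULL, no match -> dropped
  - enrollment 5 (Quinn): course_id=2 -> matches Algebra
  - enrollment 6 (Sam): course_id=3 -> matches Discrete Math
So 2 of 6 rows are dropped.

SQL:
SELECT a.student, b.title AS course
FROM enrollments a
INNER JOIN courses b ON a.course_id = b.id

Result:
student | course       
--------+--------------
Grace   | Discrete Math
Olivia  | History      
Quinn   | Algebra      
Sam     | Discrete Math


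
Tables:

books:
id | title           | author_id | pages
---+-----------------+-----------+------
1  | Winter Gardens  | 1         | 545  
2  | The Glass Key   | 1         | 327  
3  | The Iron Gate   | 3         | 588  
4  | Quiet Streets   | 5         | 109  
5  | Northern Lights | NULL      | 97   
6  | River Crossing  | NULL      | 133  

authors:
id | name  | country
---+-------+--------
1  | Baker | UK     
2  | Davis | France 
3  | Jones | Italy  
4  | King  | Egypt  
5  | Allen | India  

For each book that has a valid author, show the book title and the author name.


INNER JOIN keeps only books rows whose author_id matches an id in authors. Walk through each book:
  - book 1 (Winter Gardens): author_id=1 -> matches Baker
  - book 2 (The Glass Key): author_id=1 -> matches Baker
  - book 3 (The Iron Gate): author_id=3 -> matches Jones
  - book 4 (Quiet Streets): author_id=5 -> matches Allen
  - book 5 (Northern Lights): author_id=NULL, no match -> dropped
  - book 6 (River Crossing): author_id=NULL, no match -> dropped
So 2 of 6 rows are dropped.

SQL:
SELECT a.title, b.name AS author
FROM books a
INNER JOIN authors b ON a.author_id = b.id

Result:
title          | author
---------------+-------
Winter Gardens | Baker 
The Glass Key  | Baker 
The Iron Gate  | Jones 
Quiet Streets  | Allen 


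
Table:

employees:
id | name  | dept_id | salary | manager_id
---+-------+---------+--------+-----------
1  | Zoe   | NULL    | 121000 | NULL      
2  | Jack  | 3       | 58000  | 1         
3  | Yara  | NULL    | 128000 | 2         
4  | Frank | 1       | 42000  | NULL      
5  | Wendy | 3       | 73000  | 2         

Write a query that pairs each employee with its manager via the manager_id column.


This is a self-join: employees is joined to a second copy of itself, matching each row's manager_id to another row's id. Use LEFT JOIN so rows with manager_id=NULL are kept.
  - employee 1 (Zoe): manager_id=NULL -> NULL
  - employee 2 (Jack): manager_id=1 -> Zoe
  - employee 3 (Yara): manager_id=2 -> Jack
  - employee 4 (Frank): manager_id=NULL -> NULL
  - employee 5 (Wendy): manager_id=2 -> Jack

SQL:
SELECT a.name AS item, b.name AS manager
FROM employees a
LEFT JOIN employees b ON a.manager_id = b.id

Result:
item  | manager
------+--------
Zoe   | NULL   
Jack  | Zoe    
Yara  | Jack   
Frank | NULL   
Wendy | Jack   


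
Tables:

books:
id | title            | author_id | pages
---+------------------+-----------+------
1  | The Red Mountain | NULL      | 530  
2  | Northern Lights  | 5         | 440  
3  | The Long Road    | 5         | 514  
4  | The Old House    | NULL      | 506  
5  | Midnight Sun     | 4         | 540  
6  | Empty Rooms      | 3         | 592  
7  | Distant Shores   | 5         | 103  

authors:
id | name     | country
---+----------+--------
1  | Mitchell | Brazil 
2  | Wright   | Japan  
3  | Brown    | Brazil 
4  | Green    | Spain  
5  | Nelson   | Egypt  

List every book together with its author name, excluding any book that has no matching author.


INNER JOIN keeps only books rows whose author_id matches an id in authors. Walk through each book:
  - book 1 (The Red Mountain): author_id=NULL, no match -> dropped
  - book 2 (Northern Lights): author_id=5 -> matches Nelson
  - book 3 (The Long Road): author_id=5 -> matches Nelson
  - book 4 (The Old House): author_id=NULL, no match -> dropped
  - book 5 (Midnight Sun): author_id=4 -> matches Green
  - book 6 (Empty Rooms): author_id=3 -> matches Brown
  - book 7 (Distant Shores): author_id=5 -> matches Nelson
So 2 of 7 rows are dropped.

SQL:
SELECT a.title, b.name AS author
FROM books a
INNER JOIN authors b ON a.author_id = b.id

Result:
title           | author
----------------+-------
Northern Lights | Nelson
The Long Road   | Nelson
Midnight Sun    | Green 
Empty Rooms     | Brown 
Distant Shores  | Nelson


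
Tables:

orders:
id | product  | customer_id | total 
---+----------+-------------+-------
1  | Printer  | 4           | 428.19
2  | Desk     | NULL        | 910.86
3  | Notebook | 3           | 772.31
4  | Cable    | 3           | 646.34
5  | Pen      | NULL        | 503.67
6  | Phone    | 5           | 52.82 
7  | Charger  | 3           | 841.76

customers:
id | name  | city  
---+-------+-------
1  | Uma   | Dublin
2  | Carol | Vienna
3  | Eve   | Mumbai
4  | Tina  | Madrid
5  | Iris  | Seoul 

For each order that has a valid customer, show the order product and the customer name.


INNER JOIN keeps only orders rows whose customer_id matches an id in customers. Walk through each order:
  - order 1 (Printer): customer_id=4 -> matches Tina
  - order 2 (Desk): customer_id=NULL, no match -> dropped
  - order 3 (Notebook): customer_id=3 -> matches Eve
  - order 4 (Cable): customer_id=3 -> matches Eve
  - order 5 (Pen): customer_id=NULL, no match -> dropped
  - order 6 (Phone): customer_id=5 -> matches Iris
  - order 7 (Charger): customer_id=3 -> matches Eve
So 2 of 7 rows are dropped.

SQL:
SELECT a.product, b.name AS customer
FROM orders a
INNER JOIN customers b ON a.customer_id = b.id

Result:
product  | customer
---------+---------
Printer  | Tina    
Notebook | Eve     
Cable    | Eve     
Phone    | Iris    
Charger  | Eve     


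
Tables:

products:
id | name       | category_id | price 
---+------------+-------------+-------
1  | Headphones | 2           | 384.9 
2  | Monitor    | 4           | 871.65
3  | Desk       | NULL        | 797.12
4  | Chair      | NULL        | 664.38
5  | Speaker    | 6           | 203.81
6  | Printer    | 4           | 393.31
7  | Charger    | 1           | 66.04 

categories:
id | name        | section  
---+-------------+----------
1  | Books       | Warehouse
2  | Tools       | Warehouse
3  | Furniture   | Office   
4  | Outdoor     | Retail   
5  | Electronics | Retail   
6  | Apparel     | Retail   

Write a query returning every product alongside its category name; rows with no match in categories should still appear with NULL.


LEFT JOIN keeps every row from products (the left table); where category_id has no match in categories, the category columns become NULL. Walk through each product:
  - product 1 (Headphones): category_id=2 -> matches Tools
  - product 2 (Monitor): category_id=4 -> matches Outdoor
  - product 3 (Desk): category_id=NULL, no match -> kept with NULL
  - product 4 (Chair): category_id=NULL, no match -> kept with NULL
  - product 5 (Speaker): category_id=6 -> matches Apparel
  - product 6 (Printer): category_id=4 -> matches Outdoor
  - product 7 (Charger): category_id=1 -> matches Books
All 7 rows appear; 2 have NULL category.

SQL:
SELECT a.name, b.name AS category
FROM products a
LEFT JOIN categories b ON a.category_id = b.id

Result:
name       | category
-----------+---------
Headphones | Tools   
Monitor    | Outdoor 
Desk       | NULL    
Chair      | NULL    
Speaker    | Apparel 
Printer    | Outdoor 
Charger    | Books   


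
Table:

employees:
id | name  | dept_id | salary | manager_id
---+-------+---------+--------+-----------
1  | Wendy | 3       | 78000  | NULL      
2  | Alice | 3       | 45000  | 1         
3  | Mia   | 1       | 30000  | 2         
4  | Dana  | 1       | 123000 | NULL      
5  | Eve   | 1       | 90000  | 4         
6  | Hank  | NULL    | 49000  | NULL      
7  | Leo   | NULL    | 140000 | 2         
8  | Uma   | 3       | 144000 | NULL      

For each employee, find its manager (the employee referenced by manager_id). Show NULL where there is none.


This is a self-join: employees is joined to a second copy of itself, matching each row's manager_id to another row's id. Use LEFT JOIN so rows with manager_id=NULL are kept.
  - employee 1 (Wendy): manager_id=NULL -> NULL
  - employee 2 (Alice): manager_id=1 -> Wendy
  - employee 3 (Mia): manager_id=2 -> Alice
  - employee 4 (Dana): manager_id=NULL -> NULL
  - employee 5 (Eve): manager_id=4 -> Dana
  - employee 6 (Hank): manager_id=NULL -> NULL
  - employee 7 (Leo): manager_id=2 -> Alice
  - employee 8 (Uma): manager_id=NULL -> NULL

SQL:
SELECT a.name AS item, b.name AS manager
FROM employees a
LEFT JOIN employees b ON a.manager_id = b.id

Result:
item  | manager
------+--------
Wendy | NULL   
Alice | Wendy  
Mia   | Alice  
Dana  | NULL   
Eve   | Dana   
Hank  | NULL   
Leo   | Alice  
Uma   | NULL   


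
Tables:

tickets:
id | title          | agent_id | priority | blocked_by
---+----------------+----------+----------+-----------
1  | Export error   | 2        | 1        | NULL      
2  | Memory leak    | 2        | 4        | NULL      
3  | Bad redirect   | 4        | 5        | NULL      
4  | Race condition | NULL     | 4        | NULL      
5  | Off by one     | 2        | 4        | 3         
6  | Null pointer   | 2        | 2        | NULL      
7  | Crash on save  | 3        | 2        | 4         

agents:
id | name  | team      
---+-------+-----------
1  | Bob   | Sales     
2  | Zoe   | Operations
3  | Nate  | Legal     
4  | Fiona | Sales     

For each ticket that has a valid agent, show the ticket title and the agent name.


INNER JOIN keeps only tickets rows whose agent_id matches an id in agents. Walk through each ticket:
  - ticket 1 (Export error): agent_id=2 -> matches Zoe
  - ticket 2 (Memory leak): agent_id=2 -> matches Zoe
  - ticket 3 (Bad redirect): agent_id=4 -> matches Fiona
  - ticket 4 (Race condition): agent_id=NULL, no match -> dropped
  - ticket 5 (Off by one): agent_id=2 -> matches Zoe
  - ticket 6 (Null pointer): agent_id=2 -> matches Zoe
  - ticket 7 (Crash on save): agent_id=3 -> matches Nate
So 1 of 7 rows is dropped.

SQL:
SELECT a.title, b.name AS agent
FROM tickets a
INNER JOIN agents b ON a.agent_id = b.id

Result:
title         | agent
--------------+------
Export error  | Zoe  
Memory leak   | Zoe  
Bad redirect  | Fiona
Off by one    | Zoe  
Null pointer  | Zoe  
Crash on save | Nate 


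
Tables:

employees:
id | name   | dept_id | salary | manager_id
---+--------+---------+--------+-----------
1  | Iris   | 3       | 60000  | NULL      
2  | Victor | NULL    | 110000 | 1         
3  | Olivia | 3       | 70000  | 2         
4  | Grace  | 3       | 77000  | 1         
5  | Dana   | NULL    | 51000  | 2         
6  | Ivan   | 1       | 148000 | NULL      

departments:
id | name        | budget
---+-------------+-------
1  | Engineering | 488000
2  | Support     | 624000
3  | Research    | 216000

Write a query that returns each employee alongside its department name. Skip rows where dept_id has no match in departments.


INNER JOIN keeps only employees rows whose dept_id matches an id in departments. Walk through each employee:
  - employee 1 (Iris): dept_id=3 -> matches Research
  - employee 2 (Victor): dept_id=NULL, no match -> dropped
  - employee 3 (Olivia): dept_id=3 -> matches Research
  - employee 4 (Grace): dept_id=3 -> matches Research
  - employee 5 (Dana): dept_id=NULL, no match -> dropped
  - employee 6 (Ivan): dept_id=1 -> matches Engineering
So 2 of 6 rows are dropped.

SQL:
SELECT a.name, b.name AS department
FROM employees a
INNER JOIN departments b ON a.dept_id = b.id

Result:
name   | department 
-------+------------
Iris   | Research   
Olivia | Research   
Grace  | Research   
Ivan   | Engineering


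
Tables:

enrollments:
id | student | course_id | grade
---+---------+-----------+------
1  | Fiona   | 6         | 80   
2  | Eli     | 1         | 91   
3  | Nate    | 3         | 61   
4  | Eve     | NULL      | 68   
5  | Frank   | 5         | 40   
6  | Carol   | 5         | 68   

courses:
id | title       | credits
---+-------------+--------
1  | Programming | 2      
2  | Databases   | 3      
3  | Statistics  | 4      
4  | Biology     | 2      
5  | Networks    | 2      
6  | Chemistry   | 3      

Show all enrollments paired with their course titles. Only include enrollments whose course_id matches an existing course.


INNER JOIN keeps only enrollments rows whose course_id matches an id in courses. Walk through each enrollment:
  - enrollment 1 (Fiona): course_id=6 -> matches Chemistry
  - enrollment 2 (Eli): course_id=1 -> matches Programming
  - enrollment 3 (Nate): course_id=3 -> matches Statistics
  - enrollment 4 (Eve): course_id=NULL, no match -> dropped
  - enrollment 5 (Frank): course_id=5 -> matches Networks
  - enrollment 6 (Carol): course_id=5 -> matches Networks
So 1 of 6 rows is dropped.

SQL:
SELECT a.student, b.title AS course
FROM enrollments a
INNER JOIN courses b ON a.course_id = b.id

Result:
student | course     
--------+------------
Fiona   | Chemistry  
Eli     | Programming
Nate    | Statistics 
Frank   | Networks   
Carol   | Networks   


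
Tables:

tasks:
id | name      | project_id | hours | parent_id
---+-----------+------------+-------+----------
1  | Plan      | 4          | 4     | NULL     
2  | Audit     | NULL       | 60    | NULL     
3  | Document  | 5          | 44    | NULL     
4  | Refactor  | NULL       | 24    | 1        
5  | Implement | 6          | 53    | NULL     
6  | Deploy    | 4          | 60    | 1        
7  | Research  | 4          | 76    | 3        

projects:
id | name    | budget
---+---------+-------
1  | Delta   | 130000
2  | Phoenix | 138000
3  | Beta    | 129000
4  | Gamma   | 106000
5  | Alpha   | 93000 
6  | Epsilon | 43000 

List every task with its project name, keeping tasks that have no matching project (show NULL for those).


LEFT JOIN keeps every row from tasks (the left table); where project_id has no match in projects, the project columns become NULL. Walk through each task:
  - task 1 (Plan): project_id=4 -> matches Gamma
  - task 2 (Audit): project_id=NULL, no match -> kept with NULL
  - task 3 (Document): project_id=5 -> matches Alpha
  - task 4 (Refactor): project_id=NULL, no match -> kept with NULL
  - task 5 (Implement): project_id=6 -> matches Epsilon
  - task 6 (Deploy): project_id=4 -> matches Gamma
  - task 7 (Research): project_id=4 -> matches Gamma
All 7 rows appear; 2 have NULL project.

SQL:
SELECT a.name, b.name AS project
FROM tasks a
LEFT JOIN projects b ON a.project_id = b.id

Result:
name      | project
----------+--------
Plan      | Gamma  
Audit     | NULL   
Document  | Alpha  
Refactor  | NULL   
Implement | Epsilon
Deploy    | Gamma  
Research  | Gamma  


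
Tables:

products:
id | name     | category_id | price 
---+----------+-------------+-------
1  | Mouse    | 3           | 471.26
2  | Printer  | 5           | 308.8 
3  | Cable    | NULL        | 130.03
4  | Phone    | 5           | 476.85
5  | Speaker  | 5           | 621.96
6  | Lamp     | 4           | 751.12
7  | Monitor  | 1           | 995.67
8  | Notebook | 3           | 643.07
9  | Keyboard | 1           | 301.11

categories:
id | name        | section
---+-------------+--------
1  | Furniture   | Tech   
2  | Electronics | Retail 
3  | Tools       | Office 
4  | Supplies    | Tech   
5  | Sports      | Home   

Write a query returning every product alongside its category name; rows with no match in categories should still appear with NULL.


LEFT JOIN keeps every row from products (the left table); where category_id has no match in categories, the category columns become NULL. Walk through each product:
  - product 1 (Mouse): category_id=3 -> matches Tools
  - product 2 (Printer): category_id=5 -> matches Sports
  - product 3 (Cable): category_id=NULL, no match -> kept with NULL
  - product 4 (Phone): category_id=5 -> matches Sports
  - product 5 (Speaker): category_id=5 -> matches Sports
  - product 6 (Lamp): category_id=4 -> matches Supplies
  - product 7 (Monitor): category_id=1 -> matches Furniture
  - product 8 (Notebook): category_id=3 -> matches Tools
  - product 9 (Keyboard): category_id=1 -> matches Furniture
All 9 rows appear; 1 has NULL category.

SQL:
SELECT a.name, b.name AS category
FROM products a
LEFT JOIN categories b ON a.category_id = b.id

Result:
name     | category 
---------+----------
Mouse    | Tools    
Printer  | Sports   
Cable    | NULL     
Phone    | Sports   
Speaker  | Sports   
Lamp     | Supplies 
Monitor  | Furniture
Notebook | Tools    
Keyboard | Furniture


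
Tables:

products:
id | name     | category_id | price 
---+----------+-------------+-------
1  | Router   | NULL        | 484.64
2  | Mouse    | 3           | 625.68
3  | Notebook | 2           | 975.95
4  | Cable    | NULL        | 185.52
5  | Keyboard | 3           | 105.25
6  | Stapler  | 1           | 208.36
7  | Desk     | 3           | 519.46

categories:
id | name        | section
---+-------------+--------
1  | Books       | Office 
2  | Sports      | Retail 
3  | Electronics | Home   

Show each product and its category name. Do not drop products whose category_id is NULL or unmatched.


LEFT JOIN keeps every row from products (the left table); where category_id has no match in categories, the category columns become NULL. Walk through each product:
  - product 1 (Router): category_id=NULL, no match -> kept with NULL
  - product 2 (Mouse): category_id=3 -> matches Electronics
  - product 3 (Notebook): category_id=2 -> matches Sports
  - product 4 (Cable): category_id=NULL, no match -> kept with NULL
  - product 5 (Keyboard): category_id=3 -> matches Electronics
  - product 6 (Stapler): category_id=1 -> matches Books
  - product 7 (Desk): category_id=3 -> matches Electronics
All 7 rows appear; 2 have NULL category.

SQL:
SELECT a.name, b.name AS category
FROM products a
LEFT JOIN categories b ON a.category_id = b.id

Result:
name     | category   
---------+------------
Router   | NULL       
Mouse    | Electronics
Notebook | Sports     
Cable    | NULL       
Keyboard | Electronics
Stapler  | Books      
Desk     | Electronics


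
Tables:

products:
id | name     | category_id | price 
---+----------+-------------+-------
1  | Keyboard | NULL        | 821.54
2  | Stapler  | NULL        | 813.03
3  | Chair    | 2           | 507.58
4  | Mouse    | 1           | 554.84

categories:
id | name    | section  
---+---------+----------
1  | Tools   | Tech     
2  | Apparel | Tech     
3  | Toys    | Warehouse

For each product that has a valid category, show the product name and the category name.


INNER JOIN keeps only products rows whose category_id matches an id in categories. Walk through each product:
  - product 1 (Keyboard): category_id=NULL, no match -> dropped
  - product 2 (Stapler): category_id=NULL, no match -> dropped
  - product 3 (Chair): category_id=2 -> matches Apparel
  - product 4 (Mouse): category_id=1 -> matches Tools
So 2 of 4 rows are dropped.

SQL:
SELECT a.name, b.name AS category
FROM products a
INNER JOIN categories b ON a.category_id = b.id

Result:
name  | category
------+---------
Chair | Apparel 
Mouse | Tools   


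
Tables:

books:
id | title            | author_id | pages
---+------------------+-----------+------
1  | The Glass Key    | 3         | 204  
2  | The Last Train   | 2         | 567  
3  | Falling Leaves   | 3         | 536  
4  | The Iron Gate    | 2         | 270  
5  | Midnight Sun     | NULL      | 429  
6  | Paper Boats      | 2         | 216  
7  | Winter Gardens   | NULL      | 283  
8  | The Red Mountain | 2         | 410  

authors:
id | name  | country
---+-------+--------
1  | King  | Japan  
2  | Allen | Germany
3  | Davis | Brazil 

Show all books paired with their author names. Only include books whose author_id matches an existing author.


INNER JOIN keeps only books rows whose author_id matches an id in authors. Walk through each book:
  - book 1 (The Glass Key): author_id=3 -> matches Davis
  - book 2 (The Last Train): author_id=2 -> matches Allen
  - book 3 (Falling Leaves): author_id=3 -> matches Davis
  - book 4 (The Iron Gate): author_id=2 -> matches Allen
  - book 5 (Midnight Sun): author_id=NULL, no match -> dropped
  - book 6 (Paper Boats): author_id=2 -> matches Allen
  - book 7 (Winter Gardens): author_id=NULL, no match -> dropped
  - book 8 (The Red Mountain): author_id=2 -> matches Allen
So 2 of 8 rows are dropped.

SQL:
SELECT a.title, b.name AS author
FROM books a
INNER JOIN authors b ON a.author_id = b.id

Result:
title            | author
-----------------+-------
The Glass Key    | Davis 
The Last Train   | Allen 
Falling Leaves   | Davis 
The Iron Gate    | Allen 
Paper Boats      | Allen 
The Red Mountain | Allen 


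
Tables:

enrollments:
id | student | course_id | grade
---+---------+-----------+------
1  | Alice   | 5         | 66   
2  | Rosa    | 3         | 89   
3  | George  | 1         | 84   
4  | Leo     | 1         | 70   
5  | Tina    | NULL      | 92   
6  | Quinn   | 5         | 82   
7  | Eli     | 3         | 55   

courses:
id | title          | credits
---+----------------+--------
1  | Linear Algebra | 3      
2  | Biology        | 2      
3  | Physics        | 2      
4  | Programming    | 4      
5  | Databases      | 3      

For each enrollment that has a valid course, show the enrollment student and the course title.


INNER JOIN keeps only enrollments rows whose course_id matches an id in courses. Walk through each enrollment:
  - enrollment 1 (Alice): course_id=5 -> matches Databases
  - enrollment 2 (Rosa): course_id=3 -> matches Physics
  - enrollment 3 (George): course_id=1 -> matches Linear Algebra
  - enrollment 4 (Leo): course_id=1 -> matches Linear Algebra
  - enrollment 5 (Tina): course_id=NULL, no match -> dropped
  - enrollment 6 (Quinn): course_id=5 -> matches Databases
  - enrollment 7 (Eli): course_id=3 -> matches Physics
So 1 of 7 rows is dropped.

SQL:
SELECT a.student, b.title AS course
FROM enrollments a
INNER JOIN courses b ON a.course_id = b.id

Result:
student | course        
--------+---------------
Alice   | Databases     
Rosa    | Physics       
George  | Linear Algebra
Leo     | Linear Algebra
Quinn   | Databases     
Eli     | Physics       


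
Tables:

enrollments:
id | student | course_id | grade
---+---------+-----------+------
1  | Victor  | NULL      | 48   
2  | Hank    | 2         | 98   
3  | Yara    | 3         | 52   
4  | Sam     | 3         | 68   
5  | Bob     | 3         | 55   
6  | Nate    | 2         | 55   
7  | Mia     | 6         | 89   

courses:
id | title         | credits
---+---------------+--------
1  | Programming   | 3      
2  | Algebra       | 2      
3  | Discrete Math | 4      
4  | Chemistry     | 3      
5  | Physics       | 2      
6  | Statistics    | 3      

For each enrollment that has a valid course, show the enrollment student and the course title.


INNER JOIN keeps only enrollments rows whose course_id matches an id in courses. Walk through each enrollment:
  - enrollment 1 (Victor): course_id=NULL, no match -> dropped
  - enrollment 2 (Hank): course_id=2 -> matches Algebra
  - enrollment 3 (Yara): course_id=3 -> matches Discrete Math
  - enrollment 4 (Sam): course_id=3 -> matches Discrete Math
  - enrollment 5 (Bob): course_id=3 -> matches Discrete Math
  - enrollment 6 (Nate): course_id=2 -> matches Algebra
  - enrollment 7 (Mia): course_id=6 -> matches Statistics
So 1 of 7 rows is dropped.

SQL:
SELECT a.student, b.title AS course
FROM enrollments a
INNER JOIN courses b ON a.course_id = b.id

Result:
student | course       
--------+--------------
Hank    | Algebra      
Yara    | Discrete Math
Sam     | Discrete Math
Bob     | Discrete Math
Nate    | Algebra      
Mia     | Statistics   


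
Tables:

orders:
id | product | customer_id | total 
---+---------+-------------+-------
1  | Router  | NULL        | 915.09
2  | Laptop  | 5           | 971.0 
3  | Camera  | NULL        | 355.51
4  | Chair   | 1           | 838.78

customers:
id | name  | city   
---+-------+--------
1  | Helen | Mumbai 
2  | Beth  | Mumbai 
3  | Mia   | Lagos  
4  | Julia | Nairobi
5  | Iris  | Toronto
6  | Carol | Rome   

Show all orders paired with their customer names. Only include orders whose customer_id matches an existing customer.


INNER JOIN keeps only orders rows whose customer_id matches an id in customers. Walk through each order:
  - order 1 (Router): customer_id=NULL, no match -> dropped
  - order 2 (Laptop): customer_id=5 -> matches Iris
  - order 3 (Camera): customer_id=NULL, no match -> dropped
  - order 4 (Chair): customer_id=1 -> matches Helen
So 2 of 4 rows are dropped.

SQL:
SELECT a.product, b.name AS customer
FROM orders a
INNER JOIN customers b ON a.customer_id = b.id

Result:
product | customer
--------+---------
Laptop  | Iris    
Chair   | Helen   


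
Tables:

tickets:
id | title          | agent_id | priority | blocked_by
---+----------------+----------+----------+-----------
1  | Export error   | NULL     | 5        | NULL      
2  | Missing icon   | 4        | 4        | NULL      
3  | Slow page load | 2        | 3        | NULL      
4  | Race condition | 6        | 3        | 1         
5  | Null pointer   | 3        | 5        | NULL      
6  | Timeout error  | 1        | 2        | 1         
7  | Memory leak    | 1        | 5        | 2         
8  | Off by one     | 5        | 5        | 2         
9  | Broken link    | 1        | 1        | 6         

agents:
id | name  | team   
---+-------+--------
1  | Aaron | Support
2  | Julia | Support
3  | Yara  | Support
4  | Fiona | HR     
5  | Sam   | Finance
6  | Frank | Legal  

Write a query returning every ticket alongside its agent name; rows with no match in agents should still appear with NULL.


LEFT JOIN keeps every row from tickets (the left table); where agent_id has no match in agents, the agent columns become NULL. Walk through each ticket:
  - ticket 1 (Export error): agent_id=NULL, no match -> kept with NULL
  - ticket 2 (Missing icon): agent_id=4 -> matches Fiona
  - ticket 3 (Slow page load): agent_id=2 -> matches Julia
  - ticket 4 (Race condition): agent_id=6 -> matches Frank
  - ticket 5 (Null pointer): agent_id=3 -> matches Yara
  - ticket 6 (Timeout error): agent_id=1 -> matches Aaron
  - ticket 7 (Memory leak): agent_id=1 -> matches Aaron
  - ticket 8 (Off by one): agent_id=5 -> matches Sam
  - ticket 9 (Broken link): agent_id=1 -> matches Aaron
All 9 rows appear; 1 has NULL agent.

SQL:
SELECT a.title, b.name AS agent
FROM tickets a
LEFT JOIN agents b ON a.agent_id = b.id

Result:
title          | agent
---------------+------
Export error   | NULL 
Missing icon   | Fiona
Slow page load | Julia
Race condition | Frank
Null pointer   | Yara 
Timeout error  | Aaron
Memory leak    | Aaron
Off by one     | Sam  
Broken link    | Aaron
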